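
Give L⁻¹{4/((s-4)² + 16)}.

Form: b/((s-a)² + b²) → e^(at)sin(bt). With a=4, b=4

Final answer: e^(4t)·sin(4t)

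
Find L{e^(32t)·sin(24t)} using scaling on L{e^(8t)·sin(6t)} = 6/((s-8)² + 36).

Scaling with a=4: L{e^(32t)·sin(24t)} = (1/4) · 6/((s/4-8)² + 36). Simplifying: 24/((s-32)² + 576)

Final answer: 24/((s-32)² + 576)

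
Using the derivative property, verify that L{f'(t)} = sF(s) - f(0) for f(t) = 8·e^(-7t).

f'(t) = -56e^(-7t). Direct: L{f'(t)} = -56/(s+7). Property: s·8/(s+7) - 8 = (8s - 8(s+7))/(s+7) = -56/(s+7). ✓

Final answer: -56/(s+7)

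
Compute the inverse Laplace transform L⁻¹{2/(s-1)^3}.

L⁻¹{n!/(s-a)^(n+1)} = t^n·e^(at), so L⁻¹{2/(s-1)^3} = t^2·e^t

Final answer: t^2·e^t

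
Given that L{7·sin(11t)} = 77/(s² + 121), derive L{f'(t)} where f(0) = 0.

L{f'(t)} = s·F(s) - f(0) = s·77/(s² + 121) - 0 = 77s/(s² + 121)

Final answer: 77s/(s² + 121)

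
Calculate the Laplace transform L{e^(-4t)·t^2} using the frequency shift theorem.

L{e^(at)·t^n} = n!/(s-a)^(n+1), so L{e^(-4t)·t^2} = 2/(s+4)^3

Final answer: 2/(s+4)^3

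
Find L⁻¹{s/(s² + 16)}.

This is the form c·s/(s² + a²) with a = 4. L⁻¹ = cos(4t)

Final answer: cos(4t)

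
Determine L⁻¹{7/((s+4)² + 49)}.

Form: b/((s-a)² + b²) → e^(at)sin(bt). With a=-4, b=7

Final answer: e^(-4t)·sin(7t)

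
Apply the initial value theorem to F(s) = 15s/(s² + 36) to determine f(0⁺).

f(0⁺) = lim_{s→∞} s·15s/(s² + 36) = lim_{s→∞} 15s²/(s² + 36) = 15

Final answer: 15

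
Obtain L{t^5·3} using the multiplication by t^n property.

L{3} = 3/s. d^1/ds^1[1/s] = -1/s². d^2/ds^2[1/s] = 2/s^3. d^3/ds^3[1/s] = -6/s^4. d^4/ds^4[1/s] = 24/s^5. d^5/ds^5[1/s] = -120/s^6. So L{t^5} = (-1)^{5}·-120/s^6 = 120/s^6. Then L{t^5·3} = 3·120/s^6 = 360/s^6

Final answer: 360/s^6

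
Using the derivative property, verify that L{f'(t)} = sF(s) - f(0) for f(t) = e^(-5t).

f'(t) = -5e^(-5t). Direct: L{f'(t)} = -5/(s+5). Property: s·1/(s+5) - 1 = (s - (s+5))/(s+5) = -5/(s+5). ✓

Final answer: -5/(s+5)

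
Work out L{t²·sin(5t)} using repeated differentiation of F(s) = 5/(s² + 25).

F(s) = 5/(s² + 25). F'(s) = -10s/(s² + 25)². F''(s) = -10(25 - 3s²)/(s² + 25)³ = (30s² - 250)/(s² + 25)³. So L{t²·sin(5t)} = (-1)² F''(s) = (30s² - 250)/(s² + 25)³

Final answer: (30s² - 250)/(s² + 25)³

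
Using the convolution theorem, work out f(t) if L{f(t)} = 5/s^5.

5/s^5 = (5/s)·(1/s^4) = L{5}·L{t^3/6}. By convolution, f(t) = 5*t^3/6 = ∫₀ᵗ 5·τ^3/6 dτ = 5·t^4/24

Final answer: 5·t^4/24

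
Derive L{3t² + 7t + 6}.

L{3t² + 7t + 6} = 3·2/s³ + 7/s² + 6/s = 6/s³ + 7/s² + 6/s

Final answer: 6/s³ + 7/s² + 6/s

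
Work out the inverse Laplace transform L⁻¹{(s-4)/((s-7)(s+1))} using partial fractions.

Using partial fractions, f(t) = (3e^(7t) + 5e^(-t))/8

Final answer: (3e^(7t) + 5e^(-t))/8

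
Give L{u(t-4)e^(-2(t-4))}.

u(t-a)f(t-a) with f(t)=e^(-2t). L{e^(-2t)} = 1/(s+2). By time shift: e^(-4s)/(s+2)

Final answer: e^(-4s)/(s+2)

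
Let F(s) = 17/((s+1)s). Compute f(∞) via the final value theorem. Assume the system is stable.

f(∞) = lim_{s→0} sF(s) = lim_{s→0} 17/(s+1) = 17

Final answer: 17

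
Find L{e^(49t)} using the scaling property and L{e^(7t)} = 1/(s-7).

Using L{f(at)} = (1/a)F(s/a) with a=7 and f(t) = e^(7t): L{e^(49t)} = (1/7) · 1/((s/7)-7) = (1/7) · 7/(s-49) = 1/(s-49)

Final answer: 1/(s-49)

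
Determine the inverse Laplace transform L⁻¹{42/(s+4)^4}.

L⁻¹{n!/(s-a)^(n+1)} = t^n·e^(at) with n=3, a=-4. So L⁻¹{6/(s+4)^4} = t^3·e^(-4t), and L⁻¹{42/(s+4)^4} = (42/6)·t^3·e^(-4t) = 7·t^3·e^(-4t)

Final answer: 7·t^3·e^(-4t)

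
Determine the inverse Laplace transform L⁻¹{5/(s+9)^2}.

L⁻¹{n!/(s-a)^(n+1)} = t^n·e^(at) with n=1, a=-9. So L⁻¹{1/(s+9)^2} = t·e^(-9t), and L⁻¹{5/(s+9)^2} = (5/1)·t·e^(-9t) = 5·t·e^(-9t)

Final answer: 5·t·e^(-9t)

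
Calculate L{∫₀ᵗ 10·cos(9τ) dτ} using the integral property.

L{∫₀ᵗ f(τ)dτ} = F(s)/s with F(s) = 10s/(s² + 81), so the result is (10s/(s² + 81))/s = 10/(s² + 81)

Final answer: 10/(s² + 81)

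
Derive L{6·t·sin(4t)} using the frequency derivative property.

L{sin(4t)} = 4/(s² + 16). By L{t·f(t)} = -F'(s): -d/ds[4/(s² + 16)] = -(4)·(-2s)/(s² + 16)² = 8s/(s² + 16)². Then L{6·t·sin(4t)} = 6·8s/(s² + 16)² = 48s/(s² + 16)²

Final answer: 48s/(s² + 16)²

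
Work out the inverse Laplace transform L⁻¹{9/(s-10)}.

L⁻¹{1/(s-a)} = e^(at), so L⁻¹{1/(s-10)} = e^(10t), and L⁻¹{9/(s-10)} = 9·e^(10t)

Final answer: 9·e^(10t)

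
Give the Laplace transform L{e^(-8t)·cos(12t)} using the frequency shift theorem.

Frequency shift: L{e^(at)f(t)} = F(s-a). L{e^(-8t)·cos(12t)} = (s+8)/((s+8)² + 144)

Final answer: (s+8)/((s+8)² + 144)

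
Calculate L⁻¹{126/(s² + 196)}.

This is the form c·a/(s² + a²) with a = 14, c = 9. L⁻¹ = 9·sin(14t)

Final answer: 9·sin(14t)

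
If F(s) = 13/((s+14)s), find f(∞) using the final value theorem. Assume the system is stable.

f(∞) = lim_{s→0} sF(s) = lim_{s→0} 13/(s+14) = 13/14

Final answer: 13/14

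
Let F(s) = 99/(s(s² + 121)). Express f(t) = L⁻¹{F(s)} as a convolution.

99/(s(s² + 121)) = (1/s)·(99/(s² + 121)) = L{1}·L{9·sin(11t)}. So f(t) = 1*(9·sin(11t)) = ∫₀ᵗ 9·sin(11τ) dτ

Final answer: ∫₀ᵗ 9·sin(11τ) dτ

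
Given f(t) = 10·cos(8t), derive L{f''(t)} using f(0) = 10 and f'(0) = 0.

F(s) = 10s/(s² + 64). L{f''(t)} = s²F(s) - sf(0) - f'(0) = 10s³/(s² + 64) - 10s = (10s³ - 10s(s² + 64))/(s² + 64) = -640s/(s² + 64)

Final answer: -640s/(s² + 64)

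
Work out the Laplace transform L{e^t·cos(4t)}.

L{e^(at)·cos(ωt)} = (s-a)/((s-a)² + ω²), so L{e^t·cos(4t)} = (s-1)/((s-1)² + 16)

Final answer: (s-1)/((s-1)² + 16)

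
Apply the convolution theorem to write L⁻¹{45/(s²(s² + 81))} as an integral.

45/(s²(s² + 81)) = (1/s²)·(45/(s² + 81)) = L{t}·L{5·sin(9t)}. So f(t) = t*(5·sin(9t)) = ∫₀ᵗ 5τ·sin(9(t-τ)) dτ

Final answer: ∫₀ᵗ 5τ·sin(9(t-τ)) dτ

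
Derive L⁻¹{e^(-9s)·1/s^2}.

L⁻¹{1/s^2} = t. By the time shift theorem, L⁻¹{e^(-as)F(s)} = u(t-a)f(t-a) with a=9, so L⁻¹{e^(-9s)·1/s^2} = u(t-9)·(t-9)

Final answer: u(t-9)·(t-9)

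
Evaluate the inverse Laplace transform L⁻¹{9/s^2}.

L⁻¹{n!/s^(n+1)} = t^n with n=1. So L⁻¹{1/s^2} = t, and L⁻¹{9/s^2} = (9/1)·t = 9·t

Final answer: 9·t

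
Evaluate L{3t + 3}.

L{3t + 3} = 3·L{t} + 3·L{1} = 3/s² + 3/s

Final answer: 3/s² + 3/s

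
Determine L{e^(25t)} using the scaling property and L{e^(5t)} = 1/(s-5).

Using L{f(at)} = (1/a)F(s/a) with a=5 and f(t) = e^(5t): L{e^(25t)} = (1/5) · 1/((s/5)-5) = (1/5) · 5/(s-25) = 1/(s-25)

Final answer: 1/(s-25)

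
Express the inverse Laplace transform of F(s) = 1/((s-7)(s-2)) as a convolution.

1/((s-7)(s-2)) = (1/(s-7))·(1/(s-2)) = L{e^(7t)}·L{e^(2t)}. So f(t) = e^(7t)*e^(2t) = ∫₀ᵗ e^(7τ)·e^(2(t-τ)) dτ

Final answer: ∫₀ᵗ e^(7τ)·e^(2(t-τ)) dτ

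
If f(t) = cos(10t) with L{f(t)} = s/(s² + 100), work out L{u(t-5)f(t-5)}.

Time shift theorem: L{u(t-a)f(t-a)} = e^(-as)F(s). Here a=5, F(s) = s/(s² + 100), so L{u(t-5)f(t-5)} = e^(-5s)·s/(s² + 100)

Final answer: e^(-5s)·s/(s² + 100)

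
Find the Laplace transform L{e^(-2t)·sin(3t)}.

L{e^(at)·sin(ωt)} = ω/((s-a)² + ω²), so L{e^(-2t)·sin(3t)} = 3/((s+2)² + 9)

Final answer: 3/((s+2)² + 9)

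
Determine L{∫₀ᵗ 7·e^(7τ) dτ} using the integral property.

L{∫₀ᵗ f(τ)dτ} = F(s)/s with F(s) = 7/(s-7), so L{∫₀ᵗ 7·e^(7τ) dτ} = 7/(s(s-7))

Final answer: 7/(s(s-7))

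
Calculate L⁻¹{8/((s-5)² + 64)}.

Form: b/((s-a)² + b²) → e^(at)sin(bt). With a=5, b=8

Final answer: e^(5t)·sin(8t)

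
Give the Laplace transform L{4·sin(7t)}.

L{sin(ωt)} = ω/(s² + ω²), so L{sin(7t)} = 7/(s² + 49). Then L{4·sin(7t)} = 4·7/(s² + 49) = 28/(s² + 49)

Final answer: 28/(s² + 49)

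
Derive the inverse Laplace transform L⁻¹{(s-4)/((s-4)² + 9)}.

Using frequency shift, L⁻¹{(s-4)/((s-4)² + 9)} = e^(4t)·cos(3t)

Final answer: e^(4t)·cos(3t)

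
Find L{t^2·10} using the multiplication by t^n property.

L{10} = 10/s. d^1/ds^1[1/s] = -1/s². d^2/ds^2[1/s] = 2/s^3. So L{t^2} = (-1)^{2}·2/s^3 = 2/s^3. Then L{t^2·10} = 10·2/s^3 = 20/s^3

Final answer: 20/s^3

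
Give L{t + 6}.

L{t + 6} = L{t} + 6·L{1} = 1/s² + 6/s

Final answer: 1/s² + 6/s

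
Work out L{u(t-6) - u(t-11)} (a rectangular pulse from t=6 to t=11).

L{u(t-a)} = e^(-as)/s. L{u(t-6) - u(t-11)} = (e^(-6s) - e^(-11s))/s

Final answer: (e^(-6s) - e^(-11s))/s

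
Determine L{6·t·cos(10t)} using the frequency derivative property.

L{cos(10t)} = s/(s² + 100). Derivative: d/ds[s/(s² + 100)] = [(s² + 100) - s·2s]/(s² + 100)² = (100 - s²)/(s² + 100)². So L{t·cos(10t)} = -F'(s) = (s² - 100)/(s² + 100)². Then L{6·t·cos(10t)} = 6·(s² - 100)/(s² + 100)²

Final answer: 6·(s² - 100)/(s² + 100)²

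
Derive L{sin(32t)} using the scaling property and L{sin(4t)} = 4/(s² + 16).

Using L{f(at)} = (1/a)F(s/a) with a=8: L{sin(32t)} = (1/8) · 4/((s/8)² + 16) = (1/8) · 4·64/(s² + 1024) = 32/(s² + 1024)

Final answer: 32/(s² + 1024)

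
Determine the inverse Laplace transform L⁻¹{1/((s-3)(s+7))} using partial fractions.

Decompose: A/(s-3) + B/(s+7). A = 1/10, B = -1/10. f(t) = (e^(3t) - e^(-7t))/10

Final answer: (e^(3t) - e^(-7t))/10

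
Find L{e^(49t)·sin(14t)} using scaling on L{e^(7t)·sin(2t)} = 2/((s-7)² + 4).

Scaling with a=7: L{e^(49t)·sin(14t)} = (1/7) · 2/((s/7-7)² + 4). Simplifying: 14/((s-49)² + 196)

Final answer: 14/((s-49)² + 196)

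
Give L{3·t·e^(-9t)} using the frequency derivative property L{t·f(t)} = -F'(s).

L{e^(-9t)} = 1/(s+9). By frequency derivative: L{t·e^(-9t)} = -d/ds[1/(s+9)] = -(-1)/(s+9)² = 1/(s+9)². Then L{3·t·e^(-9t)} = 3·1/(s+9)² = 3/(s+9)²

Final answer: 3/(s+9)²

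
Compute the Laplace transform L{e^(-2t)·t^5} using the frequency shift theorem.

L{e^(at)·t^n} = n!/(s-a)^(n+1), so L{e^(-2t)·t^5} = 120/(s+2)^6

Final answer: 120/(s+2)^6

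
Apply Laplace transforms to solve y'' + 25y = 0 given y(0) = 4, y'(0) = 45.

L{y''} + 25L{y} = 0. s²Y - 4s - 45 + 25Y = 0. Y(s² + 25) = 4s + 45. Y = (4s + 45)/(s² + 25). Inverting: y(t) = 4cos(5t) + 9sin(5t)

Final answer: y(t) = 4cos(5t) + 9sin(5t)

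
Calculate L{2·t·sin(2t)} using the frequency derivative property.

L{sin(2t)} = 2/(s² + 4). By L{t·f(t)} = -F'(s): -d/ds[2/(s² + 4)] = -(2)·(-2s)/(s² + 4)² = 4s/(s² + 4)². Then L{2·t·sin(2t)} = 2·4s/(s² + 4)² = 8s/(s² + 4)²

Final answer: 8s/(s² + 4)²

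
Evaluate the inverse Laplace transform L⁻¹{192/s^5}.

L⁻¹{n!/s^(n+1)} = t^n with n=4. So L⁻¹{24/s^5} = t^4, and L⁻¹{192/s^5} = (192/24)·t^4 = 8·t^4

Final answer: 8·t^4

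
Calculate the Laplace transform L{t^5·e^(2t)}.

L{t^n·e^(at)} = n!/(s-a)^(n+1), so L{t^5·e^(2t)} = 120/(s-2)^6

Final answer: 120/(s-2)^6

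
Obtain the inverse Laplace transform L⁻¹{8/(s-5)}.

L⁻¹{1/(s-a)} = e^(at), so L⁻¹{1/(s-5)} = e^(5t), and L⁻¹{8/(s-5)} = 8·e^(5t)

Final answer: 8·e^(5t)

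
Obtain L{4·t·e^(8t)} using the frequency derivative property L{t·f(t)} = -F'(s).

L{e^(8t)} = 1/(s-8). By frequency derivative: L{t·e^(8t)} = -d/ds[1/(s-8)] = -(-1)/(s-8)² = 1/(s-8)². Then L{4·t·e^(8t)} = 4·1/(s-8)² = 4/(s-8)²

Final answer: 4/(s-8)²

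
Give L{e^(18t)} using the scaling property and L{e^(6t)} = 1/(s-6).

Using L{f(at)} = (1/a)F(s/a) with a=3 and f(t) = e^(6t): L{e^(18t)} = (1/3) · 1/((s/3)-6) = (1/3) · 3/(s-18) = 1/(s-18)

Final answer: 1/(s-18)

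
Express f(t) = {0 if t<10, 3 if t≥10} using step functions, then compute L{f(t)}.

f(t) = 3·u(t-10). L{u(t-10)} = e^(-10s)/s, so L{f(t)} = 3·e^(-10s)/s

Final answer: 3·e^(-10s)/s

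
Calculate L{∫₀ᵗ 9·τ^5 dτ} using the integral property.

L{∫₀ᵗ f(τ)dτ} = F(s)/s with f(t) = 9t^5. F(s) = 1080/s^6, so L{∫₀ᵗ 9·τ^5 dτ} = (1080/s^6)/s = 1080/s^7. (Check: ∫₀ᵗ 9·τ^5 dτ = 9t^6/6.)

Final answer: 1080/s^7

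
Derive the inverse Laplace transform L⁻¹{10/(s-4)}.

L⁻¹{1/(s-a)} = e^(at), so L⁻¹{1/(s-4)} = e^(4t), and L⁻¹{10/(s-4)} = 10·e^(4t)

Final answer: 10·e^(4t)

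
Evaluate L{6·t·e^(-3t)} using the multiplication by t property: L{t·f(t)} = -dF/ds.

Using L{t^n·e^(at)} = n!/(s-a)^(n+1), L{t·e^(-3t)} = 1/(s+3)^2, so L{6·t·e^(-3t)} = 6·1/(s+3)^2 = 6/(s+3)^2

Final answer: 6/(s+3)^2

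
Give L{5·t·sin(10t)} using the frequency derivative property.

L{sin(10t)} = 10/(s² + 100). By L{t·f(t)} = -F'(s): -d/ds[10/(s² + 100)] = -(10)·(-2s)/(s² + 100)² = 20s/(s² + 100)². Then L{5·t·sin(10t)} = 5·20s/(s² + 100)² = 100s/(s² + 100)²

Final answer: 100s/(s² + 100)²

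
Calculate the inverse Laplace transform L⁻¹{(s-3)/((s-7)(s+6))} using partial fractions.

Using partial fractions, f(t) = (4e^(7t) + 9e^(-6t))/13

Final answer: (4e^(7t) + 9e^(-6t))/13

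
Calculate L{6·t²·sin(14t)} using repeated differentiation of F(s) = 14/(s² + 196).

F(s) = 14/(s² + 196). F'(s) = -28s/(s² + 196)². F''(s) = -28(196 - 3s²)/(s² + 196)³ = (84s² - 5488)/(s² + 196)³. So L{t²·sin(14t)} = (-1)² F''(s) = (84s² - 5488)/(s² + 196)³. Then L{6·t²·sin(14t)} = 6·(84s² - 5488)/(s² + 196)³ = (504s² - 32928)/(s² + 196)³

Final answer: (504s² - 32928)/(s² + 196)³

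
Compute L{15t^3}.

L{t^n} = n!/s^(n+1). So L{15t^3} = 15·3!/s^4 = 90/s^4

Final answer: 90/s^4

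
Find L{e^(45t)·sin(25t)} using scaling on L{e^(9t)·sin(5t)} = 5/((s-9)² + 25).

Scaling with a=5: L{e^(45t)·sin(25t)} = (1/5) · 5/((s/5-9)² + 25). Simplifying: 25/((s-45)² + 625)

Final answer: 25/((s-45)² + 625)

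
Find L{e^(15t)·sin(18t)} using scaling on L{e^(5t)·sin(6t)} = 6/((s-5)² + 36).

Scaling with a=3: L{e^(15t)·sin(18t)} = (1/3) · 6/((s/3-5)² + 36). Simplifying: 18/((s-15)² + 324)

Final answer: 18/((s-15)² + 324)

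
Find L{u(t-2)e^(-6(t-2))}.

u(t-a)f(t-a) with f(t)=e^(-6t). L{e^(-6t)} = 1/(s+6). By time shift: e^(-2s)/(s+6)

Final answer: e^(-2s)/(s+6)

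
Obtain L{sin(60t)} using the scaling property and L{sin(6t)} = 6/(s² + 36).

Using L{f(at)} = (1/a)F(s/a) with a=10: L{sin(60t)} = (1/10) · 6/((s/10)² + 36) = (1/10) · 6·100/(s² + 3600) = 60/(s² + 3600)

Final answer: 60/(s² + 3600)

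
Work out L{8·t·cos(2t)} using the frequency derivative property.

L{cos(2t)} = s/(s² + 4). Derivative: d/ds[s/(s² + 4)] = [(s² + 4) - s·2s]/(s² + 4)² = (4 - s²)/(s² + 4)². So L{t·cos(2t)} = -F'(s) = (s² - 4)/(s² + 4)². Then L{8·t·cos(2t)} = 8·(s² - 4)/(s² + 4)²

Final answer: 8·(s² - 4)/(s² + 4)²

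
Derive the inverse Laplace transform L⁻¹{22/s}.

L⁻¹{c/s} = c, so L⁻¹{22/s} = 22

Final answer: 22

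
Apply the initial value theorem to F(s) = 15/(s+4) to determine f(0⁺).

f(0⁺) = lim_{s→∞} s·15/(s+4) = lim_{s→∞} 15s/(s+4) = 15

Final answer: 15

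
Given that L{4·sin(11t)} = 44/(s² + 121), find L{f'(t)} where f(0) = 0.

L{f'(t)} = s·F(s) - f(0) = s·44/(s² + 121) - 0 = 44s/(s² + 121)

Final answer: 44s/(s² + 121)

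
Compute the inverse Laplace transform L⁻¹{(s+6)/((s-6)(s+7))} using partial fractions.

Using partial fractions, f(t) = (12e^(6t) + e^(-7t))/13

Final answer: (12e^(6t) + e^(-7t))/13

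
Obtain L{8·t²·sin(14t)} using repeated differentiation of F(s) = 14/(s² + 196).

F(s) = 14/(s² + 196). F'(s) = -28s/(s² + 196)². F''(s) = -28(196 - 3s²)/(s² + 196)³ = (84s² - 5488)/(s² + 196)³. So L{t²·sin(14t)} = (-1)² F''(s) = (84s² - 5488)/(s² + 196)³. Then L{8·t²·sin(14t)} = 8·(84s² - 5488)/(s² + 196)³ = (672s² - 43904)/(s² + 196)³

Final answer: (672s² - 43904)/(s² + 196)³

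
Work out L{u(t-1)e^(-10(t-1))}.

u(t-a)f(t-a) with f(t)=e^(-10t). L{e^(-10t)} = 1/(s+10). By time shift: e^(-s)/(s+10)

Final answer: e^(-s)/(s+10)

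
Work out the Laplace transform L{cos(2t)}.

L{cos(ωt)} = s/(s² + ω²), so L{cos(2t)} = s/(s² + 4)

Final answer: s/(s² + 4)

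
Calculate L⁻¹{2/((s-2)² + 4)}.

Form: b/((s-a)² + b²) → e^(at)sin(bt). With a=2, b=2

Final answer: e^(2t)·sin(2t)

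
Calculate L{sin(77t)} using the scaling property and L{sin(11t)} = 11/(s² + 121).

Using L{f(at)} = (1/a)F(s/a) with a=7: L{sin(77t)} = (1/7) · 11/((s/7)² + 121) = (1/7) · 11·49/(s² + 5929) = 77/(s² + 5929)

Final answer: 77/(s² + 5929)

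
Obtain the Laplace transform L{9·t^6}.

L{t^n} = n!/s^(n+1), so L{t^6} = 720/s^7. Then L{9·t^6} = 9·720/s^7 = 6480/s^7

Final answer: 6480/s^7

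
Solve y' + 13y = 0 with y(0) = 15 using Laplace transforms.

L{y'} + 13L{y} = 0. sY - 15 + 13Y = 0. Y(s+13) = 15. Y = 15/(s+13)

Final answer: y(t) = 15e^(-13t)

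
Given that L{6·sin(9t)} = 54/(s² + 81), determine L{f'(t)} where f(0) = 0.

L{f'(t)} = s·F(s) - f(0) = s·54/(s² + 81) - 0 = 54s/(s² + 81)

Final answer: 54s/(s² + 81)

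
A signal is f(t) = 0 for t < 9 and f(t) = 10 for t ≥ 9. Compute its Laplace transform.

f(t) = 10·u(t-9). L{u(t-9)} = e^(-9s)/s, so L{f(t)} = 10·e^(-9s)/s

Final answer: 10·e^(-9s)/s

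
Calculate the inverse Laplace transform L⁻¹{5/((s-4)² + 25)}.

Using frequency shift, L⁻¹{5/((s-4)² + 25)} = e^(4t)·sin(5t)

Final answer: e^(4t)·sin(5t)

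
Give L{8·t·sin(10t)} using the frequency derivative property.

L{sin(10t)} = 10/(s² + 100). By L{t·f(t)} = -F'(s): -d/ds[10/(s² + 100)] = -(10)·(-2s)/(s² + 100)² = 20s/(s² + 100)². Then L{8·t·sin(10t)} = 8·20s/(s² + 100)² = 160s/(s² + 100)²

Final answer: 160s/(s² + 100)²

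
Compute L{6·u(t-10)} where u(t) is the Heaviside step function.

L{u(t-a)} = e^(-as)/s. Here a=10, so L{u(t-10)} = e^(-10s)/s, and L{6·u(t-10)} = 6·e^(-10s)/s

Final answer: 6·e^(-10s)/s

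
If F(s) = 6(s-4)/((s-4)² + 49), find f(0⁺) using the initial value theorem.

f(0⁺) = lim_{s→∞} sF(s) = lim_{s→∞} 6s(s-4)/((s-4)² + 49) = 6

Final answer: 6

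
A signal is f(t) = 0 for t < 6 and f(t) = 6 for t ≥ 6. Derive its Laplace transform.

f(t) = 6·u(t-6). L{u(t-6)} = e^(-6s)/s, so L{f(t)} = 6·e^(-6s)/s

Final answer: 6·e^(-6s)/s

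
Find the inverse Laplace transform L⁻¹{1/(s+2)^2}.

L⁻¹{n!/(s-a)^(n+1)} = t^n·e^(at), so L⁻¹{1/(s+2)^2} = t·e^(-2t)

Final answer: t·e^(-2t)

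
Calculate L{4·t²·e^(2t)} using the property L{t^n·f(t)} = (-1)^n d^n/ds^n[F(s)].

L{e^(2t)} = 1/(s-2). d/ds[1/(s-2)] = -1/(s-2)². d²/ds²[1/(s-2)] = 2/(s-2)³. So L{t²·e^(2t)} = (-1)² · 2/(s-2)³ = 2/(s-2)³. Then L{4·t²·e^(2t)} = 4·2/(s-2)³ = 8/(s-2)³

Final answer: 8/(s-2)³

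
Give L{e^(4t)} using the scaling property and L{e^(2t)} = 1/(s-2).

Using L{f(at)} = (1/a)F(s/a) with a=2 and f(t) = e^(2t): L{e^(4t)} = (1/2) · 1/((s/2)-2) = (1/2) · 2/(s-4) = 1/(s-4)

Final answer: 1/(s-4)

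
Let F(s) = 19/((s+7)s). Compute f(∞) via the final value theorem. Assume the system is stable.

f(∞) = lim_{s→0} sF(s) = lim_{s→0} 19/(s+7) = 19/7

Final answer: 19/7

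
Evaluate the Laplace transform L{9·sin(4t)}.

L{sin(ωt)} = ω/(s² + ω²), so L{sin(4t)} = 4/(s² + 16). Then L{9·sin(4t)} = 9·4/(s² + 16) = 36/(s² + 16)

Final answer: 36/(s² + 16)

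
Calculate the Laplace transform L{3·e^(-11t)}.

L{e^(at)} = 1/(s-a), so L{e^(-11t)} = 1/(s+11). Then L{3·e^(-11t)} = 3/(s+11)

Final answer: 3/(s+11)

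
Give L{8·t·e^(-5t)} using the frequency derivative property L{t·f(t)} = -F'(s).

L{e^(-5t)} = 1/(s+5). By frequency derivative: L{t·e^(-5t)} = -d/ds[1/(s+5)] = -(-1)/(s+5)² = 1/(s+5)². Then L{8·t·e^(-5t)} = 8·1/(s+5)² = 8/(s+5)²

Final answer: 8/(s+5)²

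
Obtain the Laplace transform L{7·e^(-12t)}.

L{e^(at)} = 1/(s-a), so L{e^(-12t)} = 1/(s+12). Then L{7·e^(-12t)} = 7/(s+12)

Final answer: 7/(s+12)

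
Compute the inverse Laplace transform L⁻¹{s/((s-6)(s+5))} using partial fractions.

Using partial fractions, f(t) = (6e^(6t) + 5e^(-5t))/11

Final answer: (6e^(6t) + 5e^(-5t))/11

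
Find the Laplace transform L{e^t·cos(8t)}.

L{e^(at)·cos(ωt)} = (s-a)/((s-a)² + ω²), so L{e^t·cos(8t)} = (s-1)/((s-1)² + 64)

Final answer: (s-1)/((s-1)² + 64)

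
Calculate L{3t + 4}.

L{3t + 4} = 3·L{t} + 4·L{1} = 3/s² + 4/s

Final answer: 3/s² + 4/s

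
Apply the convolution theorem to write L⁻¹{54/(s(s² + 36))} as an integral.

54/(s(s² + 36)) = (1/s)·(54/(s² + 36)) = L{1}·L{9·sin(6t)}. So f(t) = 1*(9·sin(6t)) = ∫₀ᵗ 9·sin(6τ) dτ

Final answer: ∫₀ᵗ 9·sin(6τ) dτ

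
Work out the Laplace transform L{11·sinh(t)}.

L{sinh(ωt)} = ω/(s² - ω²), so L{sinh(t)} = 1/(s² - 1). Then L{11·sinh(t)} = 11·1/(s² - 1) = 11/(s² - 1)

Final answer: 11/(s² - 1)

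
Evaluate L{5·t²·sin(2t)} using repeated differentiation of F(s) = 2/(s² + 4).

F(s) = 2/(s² + 4). F'(s) = -4s/(s² + 4)². F''(s) = -4(4 - 3s²)/(s² + 4)³ = (12s² - 16)/(s² + 4)³. So L{t²·sin(2t)} = (-1)² F''(s) = (12s² - 16)/(s² + 4)³. Then L{5·t²·sin(2t)} = 5·(12s² - 16)/(s² + 4)³ = (60s² - 80)/(s² + 4)³

Final answer: (60s² - 80)/(s² + 4)³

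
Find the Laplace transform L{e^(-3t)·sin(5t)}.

L{e^(at)·sin(ωt)} = ω/((s-a)² + ω²), so L{e^(-3t)·sin(5t)} = 5/((s+3)² + 25)

Final answer: 5/((s+3)² + 25)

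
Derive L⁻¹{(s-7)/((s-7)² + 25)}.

Using frequency shift: L⁻¹{(s-a)/((s-a)² + b²)} = e^(at)cos(bt). Here a=7, b=5

Final answer: e^(7t)·cos(5t)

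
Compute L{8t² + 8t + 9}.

L{8t² + 8t + 9} = 8·2/s³ + 8/s² + 9/s = 16/s³ + 8/s² + 9/s

Final answer: 16/s³ + 8/s² + 9/s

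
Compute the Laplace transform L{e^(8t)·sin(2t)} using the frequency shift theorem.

Frequency shift: L{e^(at)f(t)} = F(s-a). L{e^(8t)·sin(2t)} = 2/((s-8)² + 4)

Final answer: 2/((s-8)² + 4)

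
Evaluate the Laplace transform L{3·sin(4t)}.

L{sin(ωt)} = ω/(s² + ω²), so L{sin(4t)} = 4/(s² + 16). Then L{3·sin(4t)} = 3·4/(s² + 16) = 12/(s² + 16)

Final answer: 12/(s² + 16)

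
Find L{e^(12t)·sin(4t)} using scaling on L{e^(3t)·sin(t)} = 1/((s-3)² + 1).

Scaling with a=4: L{e^(12t)·sin(4t)} = (1/4) · 1/((s/4-3)² + 1). Simplifying: 4/((s-12)² + 16)

Final answer: 4/((s-12)² + 16)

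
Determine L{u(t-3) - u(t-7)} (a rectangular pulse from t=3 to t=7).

L{u(t-a)} = e^(-as)/s. L{u(t-3) - u(t-7)} = (e^(-3s) - e^(-7s))/s

Final answer: (e^(-3s) - e^(-7s))/s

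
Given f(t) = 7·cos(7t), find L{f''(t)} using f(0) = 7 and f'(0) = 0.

F(s) = 7s/(s² + 49). L{f''(t)} = s²F(s) - sf(0) - f'(0) = 7s³/(s² + 49) - 7s = (7s³ - 7s(s² + 49))/(s² + 49) = -343s/(s² + 49)

Final answer: -343s/(s² + 49)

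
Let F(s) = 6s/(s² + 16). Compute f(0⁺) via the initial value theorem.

f(0⁺) = lim_{s→∞} s·6s/(s² + 16) = lim_{s→∞} 6s²/(s² + 16) = 6

Final answer: 6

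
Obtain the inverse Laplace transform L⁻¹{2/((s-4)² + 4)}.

Using frequency shift, L⁻¹{2/((s-4)² + 4)} = e^(4t)·sin(2t)

Final answer: e^(4t)·sin(2t)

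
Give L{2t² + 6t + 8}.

L{2t² + 6t + 8} = 2·2/s³ + 6/s² + 8/s = 4/s³ + 6/s² + 8/s

Final answer: 4/s³ + 6/s² + 8/s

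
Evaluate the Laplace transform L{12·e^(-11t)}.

L{e^(at)} = 1/(s-a), so L{e^(-11t)} = 1/(s+11). Then L{12·e^(-11t)} = 12/(s+11)

Final answer: 12/(s+11)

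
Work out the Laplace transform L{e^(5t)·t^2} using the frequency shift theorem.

L{e^(at)·t^n} = n!/(s-a)^(n+1), so L{e^(5t)·t^2} = 2/(s-5)^3

Final answer: 2/(s-5)^3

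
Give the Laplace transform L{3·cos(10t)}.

L{cos(ωt)} = s/(s² + ω²), so L{cos(10t)} = s/(s² + 100). Then L{3·cos(10t)} = 3·s/(s² + 100) = 3s/(s² + 100)

Final answer: 3s/(s² + 100)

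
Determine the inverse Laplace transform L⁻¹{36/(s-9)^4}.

L⁻¹{n!/(s-a)^(n+1)} = t^n·e^(at) with n=3, a=9. So L⁻¹{6/(s-9)^4} = t^3·e^(9t), and L⁻¹{36/(s-9)^4} = (36/6)·t^3·e^(9t) = 6·t^3·e^(9t)

Final answer: 6·t^3·e^(9t)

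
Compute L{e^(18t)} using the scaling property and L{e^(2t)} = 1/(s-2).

Using L{f(at)} = (1/a)F(s/a) with a=9 and f(t) = e^(2t): L{e^(18t)} = (1/9) · 1/((s/9)-2) = (1/9) · 9/(s-18) = 1/(s-18)

Final answer: 1/(s-18)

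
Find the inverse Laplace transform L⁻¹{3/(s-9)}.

L⁻¹{1/(s-a)} = e^(at), so L⁻¹{1/(s-9)} = e^(9t), and L⁻¹{3/(s-9)} = 3·e^(9t)

Final answer: 3·e^(9t)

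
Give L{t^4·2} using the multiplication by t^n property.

L{2} = 2/s. d^1/ds^1[1/s] = -1/s². d^2/ds^2[1/s] = 2/s^3. d^3/ds^3[1/s] = -6/s^4. d^4/ds^4[1/s] = 24/s^5. So L{t^4} = (-1)^{4}·24/s^5 = 24/s^5. Then L{t^4·2} = 2·24/s^5 = 48/s^5

Final answer: 48/s^5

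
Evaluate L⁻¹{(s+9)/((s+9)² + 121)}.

Using frequency shift: L⁻¹{(s-a)/((s-a)² + b²)} = e^(at)cos(bt). Here a=-9, b=11

Final answer: e^(-9t)·cos(11t)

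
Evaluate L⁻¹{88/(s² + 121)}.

This is the form c·a/(s² + a²) with a = 11, c = 8. L⁻¹ = 8·sin(11t)

Final answer: 8·sin(11t)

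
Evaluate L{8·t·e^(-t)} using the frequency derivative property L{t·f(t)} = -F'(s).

L{e^(-t)} = 1/(s+1). By frequency derivative: L{t·e^(-t)} = -d/ds[1/(s+1)] = -(-1)/(s+1)² = 1/(s+1)². Then L{8·t·e^(-t)} = 8·1/(s+1)² = 8/(s+1)²

Final answer: 8/(s+1)²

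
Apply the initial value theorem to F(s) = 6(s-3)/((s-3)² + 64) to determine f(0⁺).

f(0⁺) = lim_{s→∞} sF(s) = lim_{s→∞} 6s(s-3)/((s-3)² + 64) = 6

Final answer: 6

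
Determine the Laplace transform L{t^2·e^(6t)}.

L{t^n·e^(at)} = n!/(s-a)^(n+1), so L{t^2·e^(6t)} = 2/(s-6)^3

Final answer: 2/(s-6)^3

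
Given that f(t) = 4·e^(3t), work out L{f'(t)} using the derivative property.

f(0) = 4, F(s) = 4/(s-3). L{f'(t)} = s·F(s) - f(0) = 4s/(s-3) - 4 = (4s - 4(s-3))/(s-3) = 12/(s-3)

Final answer: 12/(s-3)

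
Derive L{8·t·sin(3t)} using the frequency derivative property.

L{sin(3t)} = 3/(s² + 9). By L{t·f(t)} = -F'(s): -d/ds[3/(s² + 9)] = -(3)·(-2s)/(s² + 9)² = 6s/(s² + 9)². Then L{8·t·sin(3t)} = 8·6s/(s² + 9)² = 48s/(s² + 9)²

Final answer: 48s/(s² + 9)²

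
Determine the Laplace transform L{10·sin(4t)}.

L{sin(ωt)} = ω/(s² + ω²), so L{sin(4t)} = 4/(s² + 16). Then L{10·sin(4t)} = 10·4/(s² + 16) = 40/(s² + 16)

Final answer: 40/(s² + 16)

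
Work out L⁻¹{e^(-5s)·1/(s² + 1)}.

L⁻¹{1/(s² + 1)} = sin(t). By the time shift theorem, L⁻¹{e^(-as)F(s)} = u(t-a)f(t-a) with a=5, so L⁻¹{e^(-5s)·1/(s² + 1)} = u(t-5)·sin((t-5))

Final answer: u(t-5)·sin((t-5))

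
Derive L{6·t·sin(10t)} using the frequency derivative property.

L{sin(10t)} = 10/(s² + 100). By L{t·f(t)} = -F'(s): -d/ds[10/(s² + 100)] = -(10)·(-2s)/(s² + 100)² = 20s/(s² + 100)². Then L{6·t·sin(10t)} = 6·20s/(s² + 100)² = 120s/(s² + 100)²

Final answer: 120s/(s² + 100)²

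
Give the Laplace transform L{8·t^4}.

L{t^n} = n!/s^(n+1), so L{t^4} = 24/s^5. Then L{8·t^4} = 8·24/s^5 = 192/s^5

Final answer: 192/s^5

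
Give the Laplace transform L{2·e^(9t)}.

L{e^(at)} = 1/(s-a), so L{e^(9t)} = 1/(s-9). Then L{2·e^(9t)} = 2/(s-9)

Final answer: 2/(s-9)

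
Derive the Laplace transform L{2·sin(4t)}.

L{sin(ωt)} = ω/(s² + ω²), so L{sin(4t)} = 4/(s² + 16). Then L{2·sin(4t)} = 2·4/(s² + 16) = 8/(s² + 16)

Final answer: 8/(s² + 16)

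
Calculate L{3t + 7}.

L{3t + 7} = 3·L{t} + 7·L{1} = 3/s² + 7/s

Final answer: 3/s² + 7/s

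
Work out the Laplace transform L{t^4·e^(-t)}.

L{t^n·e^(at)} = n!/(s-a)^(n+1), so L{t^4·e^(-t)} = 24/(s+1)^5

Final answer: 24/(s+1)^5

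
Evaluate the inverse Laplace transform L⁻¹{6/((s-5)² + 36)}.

Using frequency shift, L⁻¹{6/((s-5)² + 36)} = e^(5t)·sin(6t)

Final answer: e^(5t)·sin(6t)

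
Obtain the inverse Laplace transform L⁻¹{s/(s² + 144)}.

L⁻¹{s/(s² + 144)} = cos(12t)

Final answer: cos(12t)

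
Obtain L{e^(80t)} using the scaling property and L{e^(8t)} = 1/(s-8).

Using L{f(at)} = (1/a)F(s/a) with a=10 and f(t) = e^(8t): L{e^(80t)} = (1/10) · 1/((s/10)-8) = (1/10) · 10/(s-80) = 1/(s-80)

Final answer: 1/(s-80)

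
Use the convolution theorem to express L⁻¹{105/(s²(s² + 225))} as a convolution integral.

105/(s²(s² + 225)) = (1/s²)·(105/(s² + 225)) = L{t}·L{7·sin(15t)}. So f(t) = t*(7·sin(15t)) = ∫₀ᵗ 7τ·sin(15(t-τ)) dτ

Final answer: ∫₀ᵗ 7τ·sin(15(t-τ)) dτ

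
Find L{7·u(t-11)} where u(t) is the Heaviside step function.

L{u(t-a)} = e^(-as)/s. Here a=11, so L{u(t-11)} = e^(-11s)/s, and L{7·u(t-11)} = 7·e^(-11s)/s

Final answer: 7·e^(-11s)/s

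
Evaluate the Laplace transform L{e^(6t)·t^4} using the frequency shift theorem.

L{e^(at)·t^n} = n!/(s-a)^(n+1), so L{e^(6t)·t^4} = 24/(s-6)^5

Final answer: 24/(s-6)^5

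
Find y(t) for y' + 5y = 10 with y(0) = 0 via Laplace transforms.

sY + 5Y = 10/s. Y = 10/(s(s+5)). Partial fractions: Y = 2/s - 2/(s+5)

Final answer: y(t) = 2(1 - e^(-5t))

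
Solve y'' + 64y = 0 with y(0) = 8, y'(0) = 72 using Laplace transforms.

L{y''} + 64L{y} = 0. s²Y - 8s - 72 + 64Y = 0. Y(s² + 64) = 8s + 72. Y = (8s + 72)/(s² + 64). Inverting: y(t) = 8cos(8t) + 9sin(8t)

Final answer: y(t) = 8cos(8t) + 9sin(8t)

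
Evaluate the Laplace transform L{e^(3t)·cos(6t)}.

L{e^(at)·cos(ωt)} = (s-a)/((s-a)² + ω²), so L{e^(3t)·cos(6t)} = (s-3)/((s-3)² + 36)

Final answer: (s-3)/((s-3)² + 36)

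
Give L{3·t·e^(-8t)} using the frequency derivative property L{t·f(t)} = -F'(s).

L{e^(-8t)} = 1/(s+8). By frequency derivative: L{t·e^(-8t)} = -d/ds[1/(s+8)] = -(-1)/(s+8)² = 1/(s+8)². Then L{3·t·e^(-8t)} = 3·1/(s+8)² = 3/(s+8)²

Final answer: 3/(s+8)²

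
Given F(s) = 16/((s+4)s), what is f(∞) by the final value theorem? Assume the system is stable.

f(∞) = lim_{s→0} sF(s) = lim_{s→0} 16/(s+4) = 4

Final answer: 4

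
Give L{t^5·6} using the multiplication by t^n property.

L{6} = 6/s. d^1/ds^1[1/s] = -1/s². d^2/ds^2[1/s] = 2/s^3. d^3/ds^3[1/s] = -6/s^4. d^4/ds^4[1/s] = 24/s^5. d^5/ds^5[1/s] = -120/s^6. So L{t^5} = (-1)^{5}·-120/s^6 = 120/s^6. Then L{t^5·6} = 6·120/s^6 = 720/s^6

Final answer: 720/s^6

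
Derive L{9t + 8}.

L{9t + 8} = 9·L{t} + 8·L{1} = 9/s² + 8/s

Final answer: 9/s² + 8/s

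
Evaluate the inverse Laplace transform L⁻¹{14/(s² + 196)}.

L⁻¹{14/(s² + 196)} = sin(14t)

Final answer: sin(14t)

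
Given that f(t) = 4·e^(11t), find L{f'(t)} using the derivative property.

f(0) = 4, F(s) = 4/(s-11). L{f'(t)} = s·F(s) - f(0) = 4s/(s-11) - 4 = (4s - 4(s-11))/(s-11) = 44/(s-11)

Final answer: 44/(s-11)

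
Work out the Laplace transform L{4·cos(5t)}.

L{cos(ωt)} = s/(s² + ω²), so L{cos(5t)} = s/(s² + 25). Then L{4·cos(5t)} = 4·s/(s² + 25) = 4s/(s² + 25)

Final answer: 4s/(s² + 25)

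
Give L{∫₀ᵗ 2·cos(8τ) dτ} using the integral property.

L{∫₀ᵗ f(τ)dτ} = F(s)/s with F(s) = 2s/(s² + 64), so the result is (2s/(s² + 64))/s = 2/(s² + 64)

Final answer: 2/(s² + 64)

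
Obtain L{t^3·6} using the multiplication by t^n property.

L{6} = 6/s. d^1/ds^1[1/s] = -1/s². d^2/ds^2[1/s] = 2/s^3. d^3/ds^3[1/s] = -6/s^4. So L{t^3} = (-1)^{3}·-6/s^4 = 6/s^4. Then L{t^3·6} = 6·6/s^4 = 36/s^4

Final answer: 36/s^4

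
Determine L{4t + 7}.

L{4t + 7} = 4·L{t} + 7·L{1} = 4/s² + 7/s

Final answer: 4/s² + 7/s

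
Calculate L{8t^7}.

L{t^n} = n!/s^(n+1). So L{8t^7} = 8·7!/s^8 = 40320/s^8

Final answer: 40320/s^8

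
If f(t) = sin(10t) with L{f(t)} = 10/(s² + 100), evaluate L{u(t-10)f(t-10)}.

Time shift theorem: L{u(t-a)f(t-a)} = e^(-as)F(s). Here a=10, F(s) = 10/(s² + 100), so L{u(t-10)f(t-10)} = e^(-10s)·10/(s² + 100)

Final answer: e^(-10s)·10/(s² + 100)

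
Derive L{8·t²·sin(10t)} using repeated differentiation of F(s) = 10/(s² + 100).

F(s) = 10/(s² + 100). F'(s) = -20s/(s² + 100)². F''(s) = -20(100 - 3s²)/(s² + 100)³ = (60s² - 2000)/(s² + 100)³. So L{t²·sin(10t)} = (-1)² F''(s) = (60s² - 2000)/(s² + 100)³. Then L{8·t²·sin(10t)} = 8·(60s² - 2000)/(s² + 100)³ = (480s² - 16000)/(s² + 100)³

Final answer: (480s² - 16000)/(s² + 100)³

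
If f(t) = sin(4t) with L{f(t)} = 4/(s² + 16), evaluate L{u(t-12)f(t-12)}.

Time shift theorem: L{u(t-a)f(t-a)} = e^(-as)F(s). Here a=12, F(s) = 4/(s² + 16), so L{u(t-12)f(t-12)} = e^(-12s)·4/(s² + 16)

Final answer: e^(-12s)·4/(s² + 16)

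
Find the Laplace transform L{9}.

L{9} = 9 · L{1} = 9/s

Final answer: 9/s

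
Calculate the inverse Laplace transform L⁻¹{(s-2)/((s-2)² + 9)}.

Using frequency shift, L⁻¹{(s-2)/((s-2)² + 9)} = e^(2t)·cos(3t)

Final answer: e^(2t)·cos(3t)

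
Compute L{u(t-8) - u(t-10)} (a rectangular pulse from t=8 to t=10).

L{u(t-a)} = e^(-as)/s. L{u(t-8) - u(t-10)} = (e^(-8s) - e^(-10s))/s

Final answer: (e^(-8s) - e^(-10s))/s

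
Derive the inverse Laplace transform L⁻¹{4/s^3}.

L⁻¹{n!/s^(n+1)} = t^n with n=2. So L⁻¹{2/s^3} = t^2, and L⁻¹{4/s^3} = (4/2)·t^2 = 2·t^2

Final answer: 2·t^2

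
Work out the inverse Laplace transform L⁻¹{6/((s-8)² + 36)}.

Using frequency shift, L⁻¹{6/((s-8)² + 36)} = e^(8t)·sin(6t)

Final answer: e^(8t)·sin(6t)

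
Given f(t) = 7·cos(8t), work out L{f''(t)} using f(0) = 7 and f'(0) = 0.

F(s) = 7s/(s² + 64). L{f''(t)} = s²F(s) - sf(0) - f'(0) = 7s³/(s² + 64) - 7s = (7s³ - 7s(s² + 64))/(s² + 64) = -448s/(s² + 64)

Final answer: -448s/(s² + 64)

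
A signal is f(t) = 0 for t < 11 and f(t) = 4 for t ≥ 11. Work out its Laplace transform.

f(t) = 4·u(t-11). L{u(t-11)} = e^(-11s)/s, so L{f(t)} = 4·e^(-11s)/s

Final answer: 4·e^(-11s)/s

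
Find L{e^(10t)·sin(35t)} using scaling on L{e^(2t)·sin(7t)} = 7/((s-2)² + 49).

Scaling with a=5: L{e^(10t)·sin(35t)} = (1/5) · 7/((s/5-2)² + 49). Simplifying: 35/((s-10)² + 1225)

Final answer: 35/((s-10)² + 1225)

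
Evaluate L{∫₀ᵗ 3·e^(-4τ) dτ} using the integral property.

L{∫₀ᵗ f(τ)dτ} = F(s)/s with F(s) = 3/(s+4), so L{∫₀ᵗ 3·e^(-4τ) dτ} = 3/(s(s+4))

Final answer: 3/(s(s+4))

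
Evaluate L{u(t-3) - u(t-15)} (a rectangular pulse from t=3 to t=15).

L{u(t-a)} = e^(-as)/s. L{u(t-3) - u(t-15)} = (e^(-3s) - e^(-15s))/s

Final answer: (e^(-3s) - e^(-15s))/s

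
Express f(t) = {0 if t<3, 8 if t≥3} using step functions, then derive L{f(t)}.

f(t) = 8·u(t-3). L{u(t-3)} = e^(-3s)/s, so L{f(t)} = 8·e^(-3s)/s

Final answer: 8·e^(-3s)/s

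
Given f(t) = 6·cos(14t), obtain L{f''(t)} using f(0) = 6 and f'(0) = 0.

F(s) = 6s/(s² + 196). L{f''(t)} = s²F(s) - sf(0) - f'(0) = 6s³/(s² + 196) - 6s = (6s³ - 6s(s² + 196))/(s² + 196) = -1176s/(s² + 196)

Final answer: -1176s/(s² + 196)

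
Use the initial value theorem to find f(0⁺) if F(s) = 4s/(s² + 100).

f(0⁺) = lim_{s→∞} s·4s/(s² + 100) = lim_{s→∞} 4s²/(s² + 100) = 4

Final answer: 4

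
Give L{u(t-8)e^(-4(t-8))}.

u(t-a)f(t-a) with f(t)=e^(-4t). L{e^(-4t)} = 1/(s+4). By time shift: e^(-8s)/(s+4)

Final answer: e^(-8s)/(s+4)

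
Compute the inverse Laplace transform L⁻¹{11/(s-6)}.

L⁻¹{1/(s-a)} = e^(at), so L⁻¹{1/(s-6)} = e^(6t), and L⁻¹{11/(s-6)} = 11·e^(6t)

Final answer: 11·e^(6t)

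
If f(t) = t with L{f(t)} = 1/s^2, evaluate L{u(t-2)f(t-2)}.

Time shift theorem: L{u(t-a)f(t-a)} = e^(-as)F(s). Here a=2, F(s) = 1/s^2, so L{u(t-2)f(t-2)} = e^(-2s)·1/s^2

Final answer: e^(-2s)·1/s^2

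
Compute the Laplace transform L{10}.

L{10} = 10 · L{1} = 10/s

Final answer: 10/s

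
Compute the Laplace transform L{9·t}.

L{t^n} = n!/s^(n+1), so L{t} = 1/s^2. Then L{9·t} = 9·1/s^2 = 9/s^2

Final answer: 9/s^2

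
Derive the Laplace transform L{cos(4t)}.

L{cos(ωt)} = s/(s² + ω²), so L{cos(4t)} = s/(s² + 16)

Final answer: s/(s² + 16)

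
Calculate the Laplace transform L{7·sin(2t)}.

L{sin(ωt)} = ω/(s² + ω²), so L{sin(2t)} = 2/(s² + 4). Then L{7·sin(2t)} = 7·2/(s² + 4) = 14/(s² + 4)

Final answer: 14/(s² + 4)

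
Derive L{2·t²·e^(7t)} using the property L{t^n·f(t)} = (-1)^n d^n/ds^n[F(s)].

L{e^(7t)} = 1/(s-7). d/ds[1/(s-7)] = -1/(s-7)². d²/ds²[1/(s-7)] = 2/(s-7)³. So L{t²·e^(7t)} = (-1)² · 2/(s-7)³ = 2/(s-7)³. Then L{2·t²·e^(7t)} = 2·2/(s-7)³ = 4/(s-7)³

Final answer: 4/(s-7)³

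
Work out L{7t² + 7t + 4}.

L{7t² + 7t + 4} = 7·2/s³ + 7/s² + 4/s = 14/s³ + 7/s² + 4/s

Final answer: 14/s³ + 7/s² + 4/s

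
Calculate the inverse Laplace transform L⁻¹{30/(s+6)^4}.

L⁻¹{n!/(s-a)^(n+1)} = t^n·e^(at) with n=3, a=-6. So L⁻¹{6/(s+6)^4} = t^3·e^(-6t), and L⁻¹{30/(s+6)^4} = (30/6)·t^3·e^(-6t) = 5·t^3·e^(-6t)

Final answer: 5·t^3·e^(-6t)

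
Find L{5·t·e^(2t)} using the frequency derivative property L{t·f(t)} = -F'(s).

L{e^(2t)} = 1/(s-2). By frequency derivative: L{t·e^(2t)} = -d/ds[1/(s-2)] = -(-1)/(s-2)² = 1/(s-2)². Then L{5·t·e^(2t)} = 5·1/(s-2)² = 5/(s-2)²

Final answer: 5/(s-2)²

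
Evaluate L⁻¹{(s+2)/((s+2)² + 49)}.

Using frequency shift: L⁻¹{(s-a)/((s-a)² + b²)} = e^(at)cos(bt). Here a=-2, b=7

Final answer: e^(-2t)·cos(7t)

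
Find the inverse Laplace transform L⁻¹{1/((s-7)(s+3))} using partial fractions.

Decompose: A/(s-7) + B/(s+3). A = 1/10, B = -1/10. f(t) = (e^(7t) - e^(-3t))/10

Final answer: (e^(7t) - e^(-3t))/10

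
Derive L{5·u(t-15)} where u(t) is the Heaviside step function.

L{u(t-a)} = e^(-as)/s. Here a=15, so L{u(t-15)} = e^(-15s)/s, and L{5·u(t-15)} = 5·e^(-15s)/s

Final answer: 5·e^(-15s)/s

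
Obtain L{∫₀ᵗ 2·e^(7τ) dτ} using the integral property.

L{∫₀ᵗ f(τ)dτ} = F(s)/s with F(s) = 2/(s-7), so L{∫₀ᵗ 2·e^(7τ) dτ} = 2/(s(s-7))

Final answer: 2/(s(s-7))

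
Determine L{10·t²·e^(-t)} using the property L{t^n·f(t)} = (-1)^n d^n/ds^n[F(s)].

L{e^(-t)} = 1/(s+1). d/ds[1/(s+1)] = -1/(s+1)². d²/ds²[1/(s+1)] = 2/(s+1)³. So L{t²·e^(-t)} = (-1)² · 2/(s+1)³ = 2/(s+1)³. Then L{10·t²·e^(-t)} = 10·2/(s+1)³ = 20/(s+1)³

Final answer: 20/(s+1)³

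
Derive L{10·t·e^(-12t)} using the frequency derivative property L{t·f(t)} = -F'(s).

L{e^(-12t)} = 1/(s+12). By frequency derivative: L{t·e^(-12t)} = -d/ds[1/(s+12)] = -(-1)/(s+12)² = 1/(s+12)². Then L{10·t·e^(-12t)} = 10·1/(s+12)² = 10/(s+12)²

Final answer: 10/(s+12)²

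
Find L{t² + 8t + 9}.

L{t² + 8t + 9} = 2/s³ + 8/s² + 9/s = 2/s³ + 8/s² + 9/s

Final answer: 2/s³ + 8/s² + 9/s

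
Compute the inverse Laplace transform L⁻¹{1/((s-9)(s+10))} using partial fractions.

Decompose: A/(s-9) + B/(s+10). A = 1/19, B = -1/19. f(t) = (e^(9t) - e^(-10t))/19

Final answer: (e^(9t) - e^(-10t))/19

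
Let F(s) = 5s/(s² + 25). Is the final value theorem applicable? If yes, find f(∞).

The final value theorem requires all poles of sF(s) in the left half-plane. sF(s) = 5s²/(s² + 25) has poles at s = ±5i (imaginary axis). Theorem does NOT apply (oscillatory system).

Final answer: Not applicable (oscillatory)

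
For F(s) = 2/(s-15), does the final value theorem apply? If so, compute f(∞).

sF(s) = 2s/(s-15) has a pole at s = 15 in the right half-plane. Theorem does NOT apply (unstable system; f(t) = 2·e^(15t) grows without bound).

Final answer: Not applicable (unstable)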